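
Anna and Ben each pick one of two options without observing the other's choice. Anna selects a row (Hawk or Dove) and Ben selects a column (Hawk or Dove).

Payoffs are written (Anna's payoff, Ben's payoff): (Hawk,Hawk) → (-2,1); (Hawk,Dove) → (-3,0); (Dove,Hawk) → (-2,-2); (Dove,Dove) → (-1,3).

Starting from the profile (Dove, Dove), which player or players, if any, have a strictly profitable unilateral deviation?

Anna at (Dove, Dove) earns -1; deviating to Hawk yields -3 — not better.
Ben earns 3; deviating to Hawk yields -2 — not better.
Neither player can strictly improve; the profile is a Nash equilibrium.

Neither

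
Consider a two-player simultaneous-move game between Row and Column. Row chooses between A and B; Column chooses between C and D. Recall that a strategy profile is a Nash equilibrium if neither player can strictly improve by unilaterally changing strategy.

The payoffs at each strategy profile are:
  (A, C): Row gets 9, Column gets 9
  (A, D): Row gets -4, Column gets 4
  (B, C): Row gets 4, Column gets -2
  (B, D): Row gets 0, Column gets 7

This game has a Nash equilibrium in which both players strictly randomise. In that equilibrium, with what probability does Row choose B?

5/14

Let x be the probability that Row plays A. In a completely mixed equilibrium, Column must be indifferent between C and D.
Column's expected payoff from C is 9x − 2(1−x); from D it is 4x + 7(1−x).
Setting these equal: 11x − 2 = −3x + 7, so x = 9/14.
Therefore Row plays B with probability 1 − 9/14 = 5/14.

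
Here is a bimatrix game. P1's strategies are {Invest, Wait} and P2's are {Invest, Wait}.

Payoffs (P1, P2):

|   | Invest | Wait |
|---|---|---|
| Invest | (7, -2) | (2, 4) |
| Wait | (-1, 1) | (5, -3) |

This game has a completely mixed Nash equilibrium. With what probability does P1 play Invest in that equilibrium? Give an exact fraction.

2/5

Let r be the probability that P1 plays Invest. In a completely mixed equilibrium, P2 must be indifferent between Invest and Wait.
P2's expected payoff from Invest is −2r + (1−r); from Wait it is 4r − 3(1−r).
Setting these equal: −3r + 1 = 7r − 3, so r = 2/5.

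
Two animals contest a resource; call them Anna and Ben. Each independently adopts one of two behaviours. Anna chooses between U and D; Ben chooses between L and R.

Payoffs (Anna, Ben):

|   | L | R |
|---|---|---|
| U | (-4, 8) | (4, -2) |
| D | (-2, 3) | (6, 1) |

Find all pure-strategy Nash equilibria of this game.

(D, L)

(U, L): Anna prefers D (-2 > -4) — not an equilibrium.
(U, R): Anna prefers D (6 > 4); Ben prefers L (8 > -2) — not an equilibrium.
(D, L): Anna gets -2 ≥ -4 from U, and Ben gets 3 ≥ 1 from R — Nash equilibrium.
(D, R): Ben prefers L (3 > 1) — not an equilibrium.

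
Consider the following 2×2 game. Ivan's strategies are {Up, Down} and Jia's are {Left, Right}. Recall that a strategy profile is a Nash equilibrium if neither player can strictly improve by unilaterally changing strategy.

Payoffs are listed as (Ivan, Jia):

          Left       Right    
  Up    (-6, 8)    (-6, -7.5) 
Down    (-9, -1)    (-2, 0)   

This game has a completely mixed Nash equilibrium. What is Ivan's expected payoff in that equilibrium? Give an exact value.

First find y, the probability Jia plays Left, from Ivan's indifference between Up and Down: −6y − 6(1−y) = −9y − 2(1−y), giving y = 4/7.
Since Ivan is indifferent in equilibrium, Ivan's expected payoff equals the payoff from either row against (4/7, 3/7). Using Up: −6(4/7) − 6(3/7) = -6.

-6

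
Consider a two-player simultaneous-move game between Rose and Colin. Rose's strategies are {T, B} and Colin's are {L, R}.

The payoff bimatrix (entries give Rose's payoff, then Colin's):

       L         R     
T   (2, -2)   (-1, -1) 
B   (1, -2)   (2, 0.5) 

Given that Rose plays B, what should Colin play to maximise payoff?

R

Against B, Colin earns -2 from L and 0.5 from R.
So R is the best response.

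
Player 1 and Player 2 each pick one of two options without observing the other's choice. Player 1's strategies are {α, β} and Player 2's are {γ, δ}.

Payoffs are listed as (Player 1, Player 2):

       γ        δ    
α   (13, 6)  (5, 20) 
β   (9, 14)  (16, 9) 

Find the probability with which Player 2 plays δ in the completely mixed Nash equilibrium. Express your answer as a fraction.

4/15

Let y be the probability that Player 2 plays γ. In a completely mixed equilibrium, Player 1 must be indifferent between α and β.
Player 1's expected payoff from α is 13y + 5(1−y); from β it is 9y + 16(1−y).
Setting these equal: 8y + 5 = −7y + 16, so y = 11/15.
Therefore Player 2 plays δ with probability 1 − 11/15 = 4/15.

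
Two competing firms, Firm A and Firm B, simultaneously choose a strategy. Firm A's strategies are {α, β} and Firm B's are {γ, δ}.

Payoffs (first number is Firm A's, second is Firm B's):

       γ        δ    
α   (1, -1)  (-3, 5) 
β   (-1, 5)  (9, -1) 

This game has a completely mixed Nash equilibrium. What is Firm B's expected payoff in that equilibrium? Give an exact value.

2

First find x, the probability Firm A plays α, from Firm B's indifference between γ and δ: −x + 5(1−x) = 5x − (1−x), giving x = 1/2.
Since Firm B is indifferent in equilibrium, Firm B's expected payoff equals the payoff from either column against (1/2, 1/2). Using γ: −(1/2) + 5(1/2) = 2.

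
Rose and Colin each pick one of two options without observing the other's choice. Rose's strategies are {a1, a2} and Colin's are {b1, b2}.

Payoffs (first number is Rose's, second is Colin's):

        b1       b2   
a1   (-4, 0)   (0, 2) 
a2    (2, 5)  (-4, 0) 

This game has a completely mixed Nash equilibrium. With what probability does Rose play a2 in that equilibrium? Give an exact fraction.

Let r be the probability that Rose plays a1. In a completely mixed equilibrium, Colin must be indifferent between b1 and b2.
Colin's expected payoff from b1 is 5(1−r); from b2 it is 2r.
Setting these equal: −5r + 5 = 2r, so r = 5/7.
Therefore Rose plays a2 with probability 1 − 5/7 = 2/7.

2/7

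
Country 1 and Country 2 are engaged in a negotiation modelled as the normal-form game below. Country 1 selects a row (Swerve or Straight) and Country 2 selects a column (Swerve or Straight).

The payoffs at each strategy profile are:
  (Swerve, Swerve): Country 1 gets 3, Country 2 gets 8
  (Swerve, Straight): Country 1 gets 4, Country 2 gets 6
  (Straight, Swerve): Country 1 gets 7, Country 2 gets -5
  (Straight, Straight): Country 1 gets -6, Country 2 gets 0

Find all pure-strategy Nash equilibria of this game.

(Swerve, Swerve): Country 1 prefers Straight (7 > 3) — not an equilibrium.
(Swerve, Straight): Country 2 prefers Swerve (8 > 6) — not an equilibrium.
(Straight, Swerve): Country 2 prefers Straight (0 > -5) — not an equilibrium.
(Straight, Straight): Country 1 prefers Swerve (4 > -6) — not an equilibrium.

none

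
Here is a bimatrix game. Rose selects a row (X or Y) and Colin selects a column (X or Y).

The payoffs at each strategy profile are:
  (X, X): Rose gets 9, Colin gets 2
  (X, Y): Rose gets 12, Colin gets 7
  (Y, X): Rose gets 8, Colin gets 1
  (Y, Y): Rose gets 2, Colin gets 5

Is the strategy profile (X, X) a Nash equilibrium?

At (X, X), Rose earns 9; switching to Y would give 8, so Rose has no profitable deviation.
Colin earns 2; switching to Y would give 7, so Colin would deviate.
Since at least one player can profitably deviate, this is not a Nash equilibrium.

No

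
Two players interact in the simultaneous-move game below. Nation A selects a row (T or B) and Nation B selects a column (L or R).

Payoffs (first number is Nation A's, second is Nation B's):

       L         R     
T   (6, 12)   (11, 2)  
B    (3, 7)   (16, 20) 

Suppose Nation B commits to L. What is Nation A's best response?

T

Against L, Nation A earns 6 from T and 3 from B.
So T is the best response.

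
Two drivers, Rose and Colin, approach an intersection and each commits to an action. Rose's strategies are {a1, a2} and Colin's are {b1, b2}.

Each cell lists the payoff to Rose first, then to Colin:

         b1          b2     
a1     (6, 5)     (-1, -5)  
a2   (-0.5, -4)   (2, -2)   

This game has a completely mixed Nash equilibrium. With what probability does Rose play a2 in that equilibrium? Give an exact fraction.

5/6

Let r be the probability that Rose plays a1. In a completely mixed equilibrium, Colin must be indifferent between b1 and b2.
Colin's expected payoff from b1 is 5r − 4(1−r); from b2 it is −5r − 2(1−r).
Setting these equal: 9r − 4 = −3r − 2, so r = 1/6.
Therefore Rose plays a2 with probability 1 − 1/6 = 5/6.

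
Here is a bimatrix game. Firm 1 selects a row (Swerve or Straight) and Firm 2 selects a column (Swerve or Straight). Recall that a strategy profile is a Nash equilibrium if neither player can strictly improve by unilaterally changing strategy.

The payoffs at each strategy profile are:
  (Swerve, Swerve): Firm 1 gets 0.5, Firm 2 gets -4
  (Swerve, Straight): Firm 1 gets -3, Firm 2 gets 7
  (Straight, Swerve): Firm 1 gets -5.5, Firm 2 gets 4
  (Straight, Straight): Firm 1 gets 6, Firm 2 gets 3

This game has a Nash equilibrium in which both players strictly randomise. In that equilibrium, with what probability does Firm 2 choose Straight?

2/5

Let c be the probability that Firm 2 plays Swerve. In a completely mixed equilibrium, Firm 1 must be indifferent between Swerve and Straight.
Firm 1's expected payoff from Swerve is 0.5c − 3(1−c); from Straight it is −5.5c + 6(1−c).
Setting these equal: 3.5c − 3 = −11.5c + 6, so c = 3/5.
Therefore Firm 2 plays Straight with probability 1 − 3/5 = 2/5.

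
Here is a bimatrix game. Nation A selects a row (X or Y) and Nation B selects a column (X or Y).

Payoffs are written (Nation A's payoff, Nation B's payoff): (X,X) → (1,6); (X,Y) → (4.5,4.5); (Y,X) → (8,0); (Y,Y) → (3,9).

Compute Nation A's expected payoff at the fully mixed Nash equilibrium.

First find q, the probability Nation B plays X, from Nation A's indifference between X and Y: q + 4.5(1−q) = 8q + 3(1−q), giving q = 3/17.
Since Nation A is indifferent in equilibrium, Nation A's expected payoff equals the payoff from either row against (3/17, 14/17). Using X: (3/17) + 4.5(14/17) = 66/17.

66/17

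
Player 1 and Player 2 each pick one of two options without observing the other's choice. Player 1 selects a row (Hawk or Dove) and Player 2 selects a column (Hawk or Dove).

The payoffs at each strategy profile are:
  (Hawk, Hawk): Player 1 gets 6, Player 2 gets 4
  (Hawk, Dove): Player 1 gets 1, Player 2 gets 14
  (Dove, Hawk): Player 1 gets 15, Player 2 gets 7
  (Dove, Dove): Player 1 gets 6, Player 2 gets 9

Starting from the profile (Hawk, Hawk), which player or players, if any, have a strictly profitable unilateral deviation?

Player 1 at (Hawk, Hawk) earns 6; deviating to Dove yields 15 — a strict improvement.
Player 2 earns 4; deviating to Dove yields 14 — a strict improvement.
Both Player 1 and Player 2 have strictly profitable deviations.

Both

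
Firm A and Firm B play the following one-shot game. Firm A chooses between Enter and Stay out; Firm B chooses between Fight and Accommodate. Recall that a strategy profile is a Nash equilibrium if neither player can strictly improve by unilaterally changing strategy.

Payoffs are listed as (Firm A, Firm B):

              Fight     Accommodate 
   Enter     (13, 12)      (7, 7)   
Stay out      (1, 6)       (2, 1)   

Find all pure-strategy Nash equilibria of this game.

(Enter, Fight)

(Enter, Fight): Firm A gets 13 ≥ 1 from Stay out, and Firm B gets 12 ≥ 7 from Accommodate — Nash equilibrium.
(Enter, Accommodate): Firm B prefers Fight (12 > 7) — not an equilibrium.
(Stay out, Fight): Firm A prefers Enter (13 > 1) — not an equilibrium.
(Stay out, Accommodate): Firm A prefers Enter (7 > 2); Firm B prefers Fight (6 > 1) — not an equilibrium.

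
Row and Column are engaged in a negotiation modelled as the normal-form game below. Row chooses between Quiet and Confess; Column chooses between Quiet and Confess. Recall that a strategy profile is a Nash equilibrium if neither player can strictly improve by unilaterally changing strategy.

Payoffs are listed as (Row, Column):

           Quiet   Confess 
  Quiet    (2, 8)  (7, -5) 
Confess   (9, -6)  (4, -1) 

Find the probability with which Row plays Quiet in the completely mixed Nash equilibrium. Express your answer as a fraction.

Let x be the probability that Row plays Quiet. In a completely mixed equilibrium, Column must be indifferent between Quiet and Confess.
Column's expected payoff from Quiet is 8x − 6(1−x); from Confess it is −5x − (1−x).
Setting these equal: 14x − 6 = −4x − 1, so x = 5/18.

5/18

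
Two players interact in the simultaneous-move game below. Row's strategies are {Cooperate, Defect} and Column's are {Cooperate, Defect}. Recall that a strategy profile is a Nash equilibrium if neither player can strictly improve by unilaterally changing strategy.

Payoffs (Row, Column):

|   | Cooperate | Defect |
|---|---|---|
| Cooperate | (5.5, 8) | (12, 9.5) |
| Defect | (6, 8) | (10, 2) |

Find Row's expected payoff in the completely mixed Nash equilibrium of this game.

34/5

First find q, the probability Column plays Cooperate, from Row's indifference between Cooperate and Defect: 5.5q + 12(1−q) = 6q + 10(1−q), giving q = 4/5.
Since Row is indifferent in equilibrium, Row's expected payoff equals the payoff from either row against (4/5, 1/5). Using Cooperate: 5.5(4/5) + 12(1/5) = 34/5.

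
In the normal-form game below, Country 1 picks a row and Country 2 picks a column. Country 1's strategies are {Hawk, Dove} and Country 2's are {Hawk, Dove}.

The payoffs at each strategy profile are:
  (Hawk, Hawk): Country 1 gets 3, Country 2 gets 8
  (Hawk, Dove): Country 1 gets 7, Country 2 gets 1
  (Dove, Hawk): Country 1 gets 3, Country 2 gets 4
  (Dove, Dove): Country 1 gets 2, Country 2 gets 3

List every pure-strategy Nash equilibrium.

(Hawk, Hawk) and (Dove, Hawk)

(Hawk, Hawk): Country 1 gets 3 ≥ 3 from Dove, and Country 2 gets 8 ≥ 1 from Dove — Nash equilibrium.
(Hawk, Dove): Country 2 prefers Hawk (8 > 1) — not an equilibrium.
(Dove, Hawk): Country 1 gets 3 ≥ 3 from Hawk, and Country 2 gets 4 ≥ 3 from Dove — Nash equilibrium.
(Dove, Dove): Country 1 prefers Hawk (7 > 2); Country 2 prefers Hawk (4 > 3) — not an equilibrium.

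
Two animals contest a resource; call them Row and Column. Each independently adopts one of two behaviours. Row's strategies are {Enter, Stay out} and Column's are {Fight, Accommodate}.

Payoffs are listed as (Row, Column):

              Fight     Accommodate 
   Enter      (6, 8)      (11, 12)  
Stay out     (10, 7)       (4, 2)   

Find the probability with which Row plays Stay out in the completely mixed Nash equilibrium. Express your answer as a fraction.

Let r be the probability that Row plays Enter. In a completely mixed equilibrium, Column must be indifferent between Fight and Accommodate.
Column's expected payoff from Fight is 8r + 7(1−r); from Accommodate it is 12r + 2(1−r).
Setting these equal: r + 7 = 10r + 2, so r = 5/9.
Therefore Row plays Stay out with probability 1 − 5/9 = 4/9.

4/9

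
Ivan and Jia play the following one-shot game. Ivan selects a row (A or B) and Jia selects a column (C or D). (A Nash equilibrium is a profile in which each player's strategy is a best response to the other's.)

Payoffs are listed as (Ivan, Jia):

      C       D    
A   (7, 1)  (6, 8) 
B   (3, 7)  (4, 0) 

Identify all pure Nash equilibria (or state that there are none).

(A, D)

(A, C): Jia prefers D (8 > 1) — not an equilibrium.
(A, D): Ivan gets 6 ≥ 4 from B, and Jia gets 8 ≥ 1 from C — Nash equilibrium.
(B, C): Ivan prefers A (7 > 3) — not an equilibrium.
(B, D): Ivan prefers A (6 > 4); Jia prefers C (7 > 0) — not an equilibrium.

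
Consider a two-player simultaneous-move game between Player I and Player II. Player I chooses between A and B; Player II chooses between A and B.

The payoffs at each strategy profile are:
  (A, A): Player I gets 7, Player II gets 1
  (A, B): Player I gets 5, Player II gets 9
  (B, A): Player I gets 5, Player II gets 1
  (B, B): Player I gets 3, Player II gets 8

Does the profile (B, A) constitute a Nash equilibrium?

At (B, A), Player I earns 5; switching to A would give 7, so Player I would deviate.
Player II earns 1; switching to B would give 8, so Player II would deviate.
Since at least one player can profitably deviate, this is not a Nash equilibrium.

No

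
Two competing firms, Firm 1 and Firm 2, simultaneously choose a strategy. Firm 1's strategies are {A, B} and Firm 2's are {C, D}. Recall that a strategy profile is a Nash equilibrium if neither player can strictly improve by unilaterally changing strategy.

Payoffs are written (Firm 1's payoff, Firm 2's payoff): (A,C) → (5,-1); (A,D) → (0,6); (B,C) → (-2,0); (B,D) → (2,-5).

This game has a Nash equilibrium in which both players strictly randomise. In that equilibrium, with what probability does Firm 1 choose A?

Let p be the probability that Firm 1 plays A. In a completely mixed equilibrium, Firm 2 must be indifferent between C and D.
Firm 2's expected payoff from C is −p; from D it is 6p − 5(1−p).
Setting these equal: −p = 11p − 5, so p = 5/12.

5/12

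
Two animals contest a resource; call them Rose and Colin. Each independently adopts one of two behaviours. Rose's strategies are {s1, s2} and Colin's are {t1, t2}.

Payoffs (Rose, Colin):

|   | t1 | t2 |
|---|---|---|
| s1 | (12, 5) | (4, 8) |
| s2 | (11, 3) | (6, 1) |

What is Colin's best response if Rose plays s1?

Against s1, Colin earns 5 from t1 and 8 from t2.
So t2 is the best response.

t2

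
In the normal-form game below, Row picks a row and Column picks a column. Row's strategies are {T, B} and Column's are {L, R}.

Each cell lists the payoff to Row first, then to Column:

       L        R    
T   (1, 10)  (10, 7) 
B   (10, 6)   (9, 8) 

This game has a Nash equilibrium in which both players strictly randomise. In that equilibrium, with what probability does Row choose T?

2/5

Let p be the probability that Row plays T. In a completely mixed equilibrium, Column must be indifferent between L and R.
Column's expected payoff from L is 10p + 6(1−p); from R it is 7p + 8(1−p).
Setting these equal: 4p + 6 = −p + 8, so p = 2/5.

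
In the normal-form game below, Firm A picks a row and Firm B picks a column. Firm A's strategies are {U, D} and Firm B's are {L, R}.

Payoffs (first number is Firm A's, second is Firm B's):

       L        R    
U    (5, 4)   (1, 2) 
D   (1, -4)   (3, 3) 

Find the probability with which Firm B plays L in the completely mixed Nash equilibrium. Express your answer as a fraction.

Let y be the probability that Firm B plays L. In a completely mixed equilibrium, Firm A must be indifferent between U and D.
Firm A's expected payoff from U is 5y + (1−y); from D it is y + 3(1−y).
Setting these equal: 4y + 1 = −2y + 3, so y = 1/3.

1/3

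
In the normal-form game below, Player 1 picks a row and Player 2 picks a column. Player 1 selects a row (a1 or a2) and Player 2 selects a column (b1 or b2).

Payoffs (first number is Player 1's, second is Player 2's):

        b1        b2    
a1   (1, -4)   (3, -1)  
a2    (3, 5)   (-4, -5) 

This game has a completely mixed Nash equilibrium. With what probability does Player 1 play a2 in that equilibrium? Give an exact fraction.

3/13

Let p be the probability that Player 1 plays a1. In a completely mixed equilibrium, Player 2 must be indifferent between b1 and b2.
Player 2's expected payoff from b1 is −4p + 5(1−p); from b2 it is −p − 5(1−p).
Setting these equal: −9p + 5 = 4p − 5, so p = 10/13.
Therefore Player 1 plays a2 with probability 1 − 10/13 = 3/13.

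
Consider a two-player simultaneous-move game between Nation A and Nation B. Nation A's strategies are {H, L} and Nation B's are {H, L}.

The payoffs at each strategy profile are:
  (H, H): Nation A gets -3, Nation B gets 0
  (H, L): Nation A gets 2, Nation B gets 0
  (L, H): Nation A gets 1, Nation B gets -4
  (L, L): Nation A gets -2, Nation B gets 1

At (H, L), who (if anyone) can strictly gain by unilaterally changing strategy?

Nation A at (H, L) earns 2; deviating to L yields -2 — not better.
Nation B earns 0; deviating to H yields 0 — not better.
Neither player can strictly improve; the profile is a Nash equilibrium.

Neither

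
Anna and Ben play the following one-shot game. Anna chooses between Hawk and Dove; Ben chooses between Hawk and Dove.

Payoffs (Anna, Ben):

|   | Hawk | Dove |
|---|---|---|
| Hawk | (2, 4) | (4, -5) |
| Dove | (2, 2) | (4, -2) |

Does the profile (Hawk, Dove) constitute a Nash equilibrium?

At (Hawk, Dove), Anna earns 4; switching to Dove would give 4, so Anna has no profitable deviation.
Ben earns -5; switching to Hawk would give 4, so Ben would deviate.
Since at least one player can profitably deviate, this is not a Nash equilibrium.

No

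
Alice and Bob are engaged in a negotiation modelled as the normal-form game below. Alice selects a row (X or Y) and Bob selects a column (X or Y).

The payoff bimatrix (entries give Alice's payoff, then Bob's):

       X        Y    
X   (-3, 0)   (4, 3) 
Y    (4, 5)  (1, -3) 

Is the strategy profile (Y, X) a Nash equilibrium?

Yes

At (Y, X), Alice earns 4; switching to X would give -3, so Alice has no profitable deviation.
Bob earns 5; switching to Y would give -3, so Bob has no profitable deviation.
Neither player can gain by a unilateral deviation, so this profile is a Nash equilibrium.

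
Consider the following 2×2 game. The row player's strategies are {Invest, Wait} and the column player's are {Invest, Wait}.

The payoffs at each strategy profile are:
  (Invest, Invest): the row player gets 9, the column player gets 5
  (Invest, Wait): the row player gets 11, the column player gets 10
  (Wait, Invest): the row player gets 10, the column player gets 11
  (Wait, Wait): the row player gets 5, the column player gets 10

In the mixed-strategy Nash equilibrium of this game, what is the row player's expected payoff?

First find q, the probability the column player plays Invest, from the row player's indifference between Invest and Wait: 9q + 11(1−q) = 10q + 5(1−q), giving q = 6/7.
Since the row player is indifferent in equilibrium, the row player's expected payoff equals the payoff from either row against (6/7, 1/7). Using Invest: 9(6/7) + 11(1/7) = 65/7.

65/7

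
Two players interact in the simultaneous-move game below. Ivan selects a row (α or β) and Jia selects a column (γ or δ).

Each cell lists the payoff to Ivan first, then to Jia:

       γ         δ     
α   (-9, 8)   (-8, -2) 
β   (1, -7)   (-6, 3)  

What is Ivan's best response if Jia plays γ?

Against γ, Ivan earns -9 from α and 1 from β.
So β is the best response.

β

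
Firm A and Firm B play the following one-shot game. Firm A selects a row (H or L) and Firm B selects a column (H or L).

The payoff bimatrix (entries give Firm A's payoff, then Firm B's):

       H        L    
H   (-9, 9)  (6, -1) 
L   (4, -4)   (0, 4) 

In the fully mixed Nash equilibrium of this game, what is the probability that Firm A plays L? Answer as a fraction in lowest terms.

Let p be the probability that Firm A plays H. In a completely mixed equilibrium, Firm B must be indifferent between H and L.
Firm B's expected payoff from H is 9p − 4(1−p); from L it is −p + 4(1−p).
Setting these equal: 13p − 4 = −5p + 4, so p = 4/9.
Therefore Firm A plays L with probability 1 − 4/9 = 5/9.

5/9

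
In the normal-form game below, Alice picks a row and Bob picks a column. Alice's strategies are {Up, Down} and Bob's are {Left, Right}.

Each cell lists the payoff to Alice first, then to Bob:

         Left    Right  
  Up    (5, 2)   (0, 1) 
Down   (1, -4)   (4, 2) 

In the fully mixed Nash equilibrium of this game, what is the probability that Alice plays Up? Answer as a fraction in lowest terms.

6/7

Let x be the probability that Alice plays Up. In a completely mixed equilibrium, Bob must be indifferent between Left and Right.
Bob's expected payoff from Left is 2x − 4(1−x); from Right it is x + 2(1−x).
Setting these equal: 6x − 4 = −x + 2, so x = 6/7.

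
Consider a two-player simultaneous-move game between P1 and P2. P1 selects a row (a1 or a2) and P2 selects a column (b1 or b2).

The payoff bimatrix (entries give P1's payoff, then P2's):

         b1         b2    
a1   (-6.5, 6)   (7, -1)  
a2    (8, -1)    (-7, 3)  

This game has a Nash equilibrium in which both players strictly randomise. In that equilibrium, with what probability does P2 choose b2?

29/57

Let q be the probability that P2 plays b1. In a completely mixed equilibrium, P1 must be indifferent between a1 and a2.
P1's expected payoff from a1 is −6.5q + 7(1−q); from a2 it is 8q − 7(1−q).
Setting these equal: −13.5q + 7 = 15q − 7, so q = 28/57.
Therefore P2 plays b2 with probability 1 − 28/57 = 29/57.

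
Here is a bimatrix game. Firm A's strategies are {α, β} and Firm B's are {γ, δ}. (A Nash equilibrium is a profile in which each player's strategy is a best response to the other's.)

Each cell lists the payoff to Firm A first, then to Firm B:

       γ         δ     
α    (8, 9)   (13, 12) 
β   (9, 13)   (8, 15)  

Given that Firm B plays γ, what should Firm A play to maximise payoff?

Against γ, Firm A earns 8 from α and 9 from β.
So β is the best response.

β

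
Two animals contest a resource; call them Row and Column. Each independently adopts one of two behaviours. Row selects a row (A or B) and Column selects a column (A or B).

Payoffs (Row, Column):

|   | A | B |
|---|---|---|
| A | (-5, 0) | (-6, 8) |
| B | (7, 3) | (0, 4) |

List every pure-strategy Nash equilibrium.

(A, A): Row prefers B (7 > -5); Column prefers B (8 > 0) — not an equilibrium.
(A, B): Row prefers B (0 > -6) — not an equilibrium.
(B, A): Column prefers B (4 > 3) — not an equilibrium.
(B, B): Row gets 0 ≥ -6 from A, and Column gets 4 ≥ 3 from A — Nash equilibrium.

(B, B)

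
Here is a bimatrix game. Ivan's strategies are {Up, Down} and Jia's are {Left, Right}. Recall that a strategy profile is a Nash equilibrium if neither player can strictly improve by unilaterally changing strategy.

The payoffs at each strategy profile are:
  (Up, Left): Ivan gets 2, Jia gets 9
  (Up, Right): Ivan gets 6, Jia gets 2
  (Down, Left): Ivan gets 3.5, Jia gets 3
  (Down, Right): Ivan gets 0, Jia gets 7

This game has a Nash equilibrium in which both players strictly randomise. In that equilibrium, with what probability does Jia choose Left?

4/5

Let q be the probability that Jia plays Left. In a completely mixed equilibrium, Ivan must be indifferent between Up and Down.
Ivan's expected payoff from Up is 2q + 6(1−q); from Down it is 3.5q.
Setting these equal: −4q + 6 = 3.5q, so q = 4/5.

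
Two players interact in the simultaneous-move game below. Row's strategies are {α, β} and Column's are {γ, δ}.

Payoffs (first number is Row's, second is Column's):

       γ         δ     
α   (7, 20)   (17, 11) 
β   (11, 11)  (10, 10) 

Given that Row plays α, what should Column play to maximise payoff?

Against α, Column earns 20 from γ and 11 from δ.
So γ is the best response.

γ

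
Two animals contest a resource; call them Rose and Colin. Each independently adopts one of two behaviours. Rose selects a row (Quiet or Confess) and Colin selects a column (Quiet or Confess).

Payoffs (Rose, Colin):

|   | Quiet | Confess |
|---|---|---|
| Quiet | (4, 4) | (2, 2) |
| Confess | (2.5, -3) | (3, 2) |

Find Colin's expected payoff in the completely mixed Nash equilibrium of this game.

2

First find p, the probability Rose plays Quiet, from Colin's indifference between Quiet and Confess: 4p − 3(1−p) = 2p + 2(1−p), giving p = 5/7.
Since Colin is indifferent in equilibrium, Colin's expected payoff equals the payoff from either column against (5/7, 2/7). Using Quiet: 4(5/7) − 3(2/7) = 2.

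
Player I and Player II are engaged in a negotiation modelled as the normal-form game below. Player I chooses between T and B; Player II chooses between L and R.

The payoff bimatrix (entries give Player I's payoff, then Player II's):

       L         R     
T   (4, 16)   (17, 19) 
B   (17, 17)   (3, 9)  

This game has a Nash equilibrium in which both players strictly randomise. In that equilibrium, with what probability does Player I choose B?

Let x be the probability that Player I plays T. In a completely mixed equilibrium, Player II must be indifferent between L and R.
Player II's expected payoff from L is 16x + 17(1−x); from R it is 19x + 9(1−x).
Setting these equal: −x + 17 = 10x + 9, so x = 8/11.
Therefore Player I plays B with probability 1 − 8/11 = 3/11.

3/11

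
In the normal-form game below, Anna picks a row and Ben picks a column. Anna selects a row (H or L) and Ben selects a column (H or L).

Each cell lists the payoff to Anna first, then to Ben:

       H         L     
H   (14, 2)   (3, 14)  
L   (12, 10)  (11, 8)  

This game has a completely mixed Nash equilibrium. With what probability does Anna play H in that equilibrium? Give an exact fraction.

1/7

Let r be the probability that Anna plays H. In a completely mixed equilibrium, Ben must be indifferent between H and L.
Ben's expected payoff from H is 2r + 10(1−r); from L it is 14r + 8(1−r).
Setting these equal: −8r + 10 = 6r + 8, so r = 1/7.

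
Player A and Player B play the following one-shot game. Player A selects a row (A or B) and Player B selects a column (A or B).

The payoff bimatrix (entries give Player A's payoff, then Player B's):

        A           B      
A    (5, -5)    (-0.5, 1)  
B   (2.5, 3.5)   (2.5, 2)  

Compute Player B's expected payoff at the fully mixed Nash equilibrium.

9/5

First find p, the probability Player A plays A, from Player B's indifference between A and B: −5p + 3.5(1−p) = p + 2(1−p), giving p = 1/5.
Since Player B is indifferent in equilibrium, Player B's expected payoff equals the payoff from either column against (1/5, 4/5). Using A: −5(1/5) + 3.5(4/5) = 9/5.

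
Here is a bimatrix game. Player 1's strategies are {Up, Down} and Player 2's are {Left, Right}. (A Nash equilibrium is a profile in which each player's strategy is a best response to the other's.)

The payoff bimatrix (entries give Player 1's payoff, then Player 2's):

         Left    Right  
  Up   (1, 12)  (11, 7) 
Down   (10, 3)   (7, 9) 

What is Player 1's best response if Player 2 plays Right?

Up

Against Right, Player 1 earns 11 from Up and 7 from Down.
So Up is the best response.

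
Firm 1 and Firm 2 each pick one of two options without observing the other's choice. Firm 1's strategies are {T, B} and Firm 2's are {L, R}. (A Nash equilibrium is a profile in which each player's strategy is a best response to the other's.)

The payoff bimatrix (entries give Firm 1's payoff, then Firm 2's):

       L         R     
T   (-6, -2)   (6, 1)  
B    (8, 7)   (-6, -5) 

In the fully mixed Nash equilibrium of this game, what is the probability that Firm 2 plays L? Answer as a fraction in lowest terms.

Let q be the probability that Firm 2 plays L. In a completely mixed equilibrium, Firm 1 must be indifferent between T and B.
Firm 1's expected payoff from T is −6q + 6(1−q); from B it is 8q − 6(1−q).
Setting these equal: −12q + 6 = 14q − 6, so q = 6/13.

6/13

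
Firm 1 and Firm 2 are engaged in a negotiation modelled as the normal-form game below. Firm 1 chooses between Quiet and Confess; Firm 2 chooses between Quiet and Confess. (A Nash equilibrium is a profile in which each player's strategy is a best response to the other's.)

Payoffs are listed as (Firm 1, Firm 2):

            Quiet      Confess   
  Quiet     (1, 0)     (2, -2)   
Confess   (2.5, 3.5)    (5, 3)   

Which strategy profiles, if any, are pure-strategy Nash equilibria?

(Quiet, Quiet): Firm 1 prefers Confess (2.5 > 1) — not an equilibrium.
(Quiet, Confess): Firm 1 prefers Confess (5 > 2); Firm 2 prefers Quiet (0 > -2) — not an equilibrium.
(Confess, Quiet): Firm 1 gets 2.5 ≥ 1 from Quiet, and Firm 2 gets 3.5 ≥ 3 from Confess — Nash equilibrium.
(Confess, Confess): Firm 2 prefers Quiet (3.5 > 3) — not an equilibrium.

(Confess, Quiet)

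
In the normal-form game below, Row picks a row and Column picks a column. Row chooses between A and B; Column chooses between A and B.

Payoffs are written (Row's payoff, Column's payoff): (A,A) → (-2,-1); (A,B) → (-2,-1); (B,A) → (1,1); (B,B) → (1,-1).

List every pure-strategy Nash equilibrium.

(A, A): Row prefers B (1 > -2) — not an equilibrium.
(A, B): Row prefers B (1 > -2) — not an equilibrium.
(B, A): Row gets 1 ≥ -2 from A, and Column gets 1 ≥ -1 from B — Nash equilibrium.
(B, B): Column prefers A (1 > -1) — not an equilibrium.

(B, A)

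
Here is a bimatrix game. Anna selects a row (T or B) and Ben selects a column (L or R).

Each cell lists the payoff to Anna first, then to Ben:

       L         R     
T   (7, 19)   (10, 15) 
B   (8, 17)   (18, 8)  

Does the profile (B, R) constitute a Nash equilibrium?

No

At (B, R), Anna earns 18; switching to T would give 10, so Anna has no profitable deviation.
Ben earns 8; switching to L would give 17, so Ben would deviate.
Since at least one player can profitably deviate, this is not a Nash equilibrium.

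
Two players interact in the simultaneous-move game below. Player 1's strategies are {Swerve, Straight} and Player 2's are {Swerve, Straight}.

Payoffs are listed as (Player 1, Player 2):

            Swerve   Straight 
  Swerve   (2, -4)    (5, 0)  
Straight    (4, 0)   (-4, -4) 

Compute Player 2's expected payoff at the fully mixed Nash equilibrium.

-2

First find x, the probability Player 1 plays Swerve, from Player 2's indifference between Swerve and Straight: −4x = −4(1−x), giving x = 1/2.
Since Player 2 is indifferent in equilibrium, Player 2's expected payoff equals the payoff from either column against (1/2, 1/2). Using Swerve: −4(1/2) = -2.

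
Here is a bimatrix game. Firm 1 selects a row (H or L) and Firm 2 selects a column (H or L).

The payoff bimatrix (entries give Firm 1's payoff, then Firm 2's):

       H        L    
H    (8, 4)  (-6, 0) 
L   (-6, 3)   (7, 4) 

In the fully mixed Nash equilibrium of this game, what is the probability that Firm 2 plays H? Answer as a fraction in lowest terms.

13/27

Let q be the probability that Firm 2 plays H. In a completely mixed equilibrium, Firm 1 must be indifferent between H and L.
Firm 1's expected payoff from H is 8q − 6(1−q); from L it is −6q + 7(1−q).
Setting these equal: 14q − 6 = −13q + 7, so q = 13/27.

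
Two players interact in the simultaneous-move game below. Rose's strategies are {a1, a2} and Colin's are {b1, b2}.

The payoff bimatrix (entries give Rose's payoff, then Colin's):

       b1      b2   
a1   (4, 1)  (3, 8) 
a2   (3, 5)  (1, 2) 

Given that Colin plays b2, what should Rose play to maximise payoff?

a1

Against b2, Rose earns 3 from a1 and 1 from a2.
So a1 is the best response.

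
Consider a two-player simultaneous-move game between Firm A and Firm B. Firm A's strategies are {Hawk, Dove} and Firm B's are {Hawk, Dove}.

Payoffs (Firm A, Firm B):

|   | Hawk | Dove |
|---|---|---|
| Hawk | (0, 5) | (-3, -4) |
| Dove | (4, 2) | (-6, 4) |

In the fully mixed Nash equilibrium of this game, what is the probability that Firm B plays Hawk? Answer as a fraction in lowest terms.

Let y be the probability that Firm B plays Hawk. In a completely mixed equilibrium, Firm A must be indifferent between Hawk and Dove.
Firm A's expected payoff from Hawk is −3(1−y); from Dove it is 4y − 6(1−y).
Setting these equal: 3y − 3 = 10y − 6, so y = 3/7.

3/7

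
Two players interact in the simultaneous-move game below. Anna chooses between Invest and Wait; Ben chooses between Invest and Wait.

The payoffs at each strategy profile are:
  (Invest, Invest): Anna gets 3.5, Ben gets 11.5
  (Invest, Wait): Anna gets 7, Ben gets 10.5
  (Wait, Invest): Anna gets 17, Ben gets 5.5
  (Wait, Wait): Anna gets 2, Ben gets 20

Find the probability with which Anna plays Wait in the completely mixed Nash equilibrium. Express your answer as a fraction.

2/31

Let x be the probability that Anna plays Invest. In a completely mixed equilibrium, Ben must be indifferent between Invest and Wait.
Ben's expected payoff from Invest is 11.5x + 5.5(1−x); from Wait it is 10.5x + 20(1−x).
Setting these equal: 6x + 5.5 = −9.5x + 20, so x = 29/31.
Therefore Anna plays Wait with probability 1 − 29/31 = 2/31.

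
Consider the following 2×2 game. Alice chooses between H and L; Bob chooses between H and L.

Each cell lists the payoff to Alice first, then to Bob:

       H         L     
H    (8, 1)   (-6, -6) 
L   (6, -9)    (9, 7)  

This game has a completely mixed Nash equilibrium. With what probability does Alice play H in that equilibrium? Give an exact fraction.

Let p be the probability that Alice plays H. In a completely mixed equilibrium, Bob must be indifferent between H and L.
Bob's expected payoff from H is p − 9(1−p); from L it is −6p + 7(1−p).
Setting these equal: 10p − 9 = −13p + 7, so p = 16/23.

16/23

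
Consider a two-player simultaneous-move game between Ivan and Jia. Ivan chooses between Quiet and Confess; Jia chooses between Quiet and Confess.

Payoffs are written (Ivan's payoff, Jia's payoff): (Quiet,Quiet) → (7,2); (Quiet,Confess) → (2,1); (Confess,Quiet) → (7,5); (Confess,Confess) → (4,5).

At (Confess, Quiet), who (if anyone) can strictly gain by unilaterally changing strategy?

Neither

Ivan at (Confess, Quiet) earns 7; deviating to Quiet yields 7 — not better.
Jia earns 5; deviating to Confess yields 5 — not better.
Neither player can strictly improve; the profile is a Nash equilibrium.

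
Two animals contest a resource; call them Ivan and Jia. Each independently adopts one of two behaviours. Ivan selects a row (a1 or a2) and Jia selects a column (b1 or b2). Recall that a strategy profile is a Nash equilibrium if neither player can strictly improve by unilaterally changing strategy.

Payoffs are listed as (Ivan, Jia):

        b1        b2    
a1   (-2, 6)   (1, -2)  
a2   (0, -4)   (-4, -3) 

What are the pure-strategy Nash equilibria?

(a1, b1): Ivan prefers a2 (0 > -2) — not an equilibrium.
(a1, b2): Jia prefers b1 (6 > -2) — not an equilibrium.
(a2, b1): Jia prefers b2 (-3 > -4) — not an equilibrium.
(a2, b2): Ivan prefers a1 (1 > -4) — not an equilibrium.

none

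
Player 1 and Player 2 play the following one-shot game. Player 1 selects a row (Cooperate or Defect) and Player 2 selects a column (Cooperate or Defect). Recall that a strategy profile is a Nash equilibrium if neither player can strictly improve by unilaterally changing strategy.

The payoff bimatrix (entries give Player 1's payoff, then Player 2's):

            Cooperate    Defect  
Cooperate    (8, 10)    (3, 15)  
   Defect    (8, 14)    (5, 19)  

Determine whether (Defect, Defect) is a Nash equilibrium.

Yes

At (Defect, Defect), Player 1 earns 5; switching to Cooperate would give 3, so Player 1 has no profitable deviation.
Player 2 earns 19; switching to Cooperate would give 14, so Player 2 has no profitable deviation.
Neither player can gain by a unilateral deviation, so this profile is a Nash equilibrium.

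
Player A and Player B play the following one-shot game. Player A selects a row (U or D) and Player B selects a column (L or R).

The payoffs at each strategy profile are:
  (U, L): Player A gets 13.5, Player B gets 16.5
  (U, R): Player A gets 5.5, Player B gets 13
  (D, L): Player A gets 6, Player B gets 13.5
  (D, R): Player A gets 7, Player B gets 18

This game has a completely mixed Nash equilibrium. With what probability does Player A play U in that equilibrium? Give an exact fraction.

Let x be the probability that Player A plays U. In a completely mixed equilibrium, Player B must be indifferent between L and R.
Player B's expected payoff from L is 16.5x + 13.5(1−x); from R it is 13x + 18(1−x).
Setting these equal: 3x + 13.5 = −5x + 18, so x = 9/16.

9/16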